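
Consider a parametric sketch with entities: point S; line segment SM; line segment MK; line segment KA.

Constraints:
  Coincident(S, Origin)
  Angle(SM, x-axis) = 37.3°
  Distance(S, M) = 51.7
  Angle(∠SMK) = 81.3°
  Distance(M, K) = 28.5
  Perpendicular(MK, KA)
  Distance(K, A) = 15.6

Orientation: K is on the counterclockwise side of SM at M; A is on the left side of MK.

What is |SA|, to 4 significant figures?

41.09

S is at the origin; SM runs at 37.3° with length 51.7, so M = 51.7·(cos 37.3°, sin 37.3°) = (41.13, 31.33). ∠SMK = 81.3°, so MK runs at 37.3° + (180° − 81.3°) = 136.0° from the x-axis; with |MK| = 28.5, K = M + 28.5·(cos 136.0°, sin 136.0°) = (20.62, 51.13). MK is perpendicular to KA; with |KA| = 15.6 on the left of MK, A = K + 15.6·(-0.6947, -0.7193) = (9.788, 39.91). Then |SA| = |A − S| = 41.09.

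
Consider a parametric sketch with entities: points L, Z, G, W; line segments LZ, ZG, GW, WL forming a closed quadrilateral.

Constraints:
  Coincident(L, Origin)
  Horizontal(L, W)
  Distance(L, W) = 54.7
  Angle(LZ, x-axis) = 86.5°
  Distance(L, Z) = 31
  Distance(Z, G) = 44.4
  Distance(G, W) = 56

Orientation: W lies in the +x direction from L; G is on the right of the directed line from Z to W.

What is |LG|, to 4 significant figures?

13.43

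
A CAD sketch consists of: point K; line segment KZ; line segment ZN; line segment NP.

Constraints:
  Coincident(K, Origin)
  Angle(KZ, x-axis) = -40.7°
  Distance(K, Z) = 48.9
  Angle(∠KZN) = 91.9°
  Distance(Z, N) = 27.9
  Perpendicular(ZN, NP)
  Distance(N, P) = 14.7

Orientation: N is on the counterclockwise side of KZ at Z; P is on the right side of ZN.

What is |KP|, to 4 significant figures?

70.09

K is at the origin; KZ runs at -40.7° with length 48.9, so Z = 48.9·(cos -40.7°, sin -40.7°) = (37.07, -31.89). ∠KZN = 91.9°, so ZN runs at -40.7° + (180° − 91.9°) = 47.40° from the x-axis; with |ZN| = 27.9, N = Z + 27.9·(cos 47.40°, sin 47.40°) = (55.96, -11.35). ZN is perpendicular to NP; with |NP| = 14.7 on the right of ZN, P = N + 14.7·(0.7361, -0.6769) = (66.78, -21.30). Then |KP| = |P − K| = 70.09.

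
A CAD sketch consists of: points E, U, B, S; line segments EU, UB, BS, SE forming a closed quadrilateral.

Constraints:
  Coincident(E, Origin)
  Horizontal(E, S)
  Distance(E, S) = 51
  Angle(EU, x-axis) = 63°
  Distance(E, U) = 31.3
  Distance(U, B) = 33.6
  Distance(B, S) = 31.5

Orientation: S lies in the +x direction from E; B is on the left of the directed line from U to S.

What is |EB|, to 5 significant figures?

57.008

E is at the origin; ES is horizontal with |ES| = 51.0 and S in +x, so S = (51.0, 0). EU runs at 63.0° with |EU| = 31.3, so U = (14.210, 27.889). B is determined by |UB| = 33.6 and |BS| = 31.5 together: it lies at the intersection of circle(U, 33.6) and circle(S, 31.5). With |US| = 46.166, the foot of the radical line on US is 24.564 from U and the perpendicular offset is √(33.6² − 24.564²) = 22.926. Taking the left-of-US solution: B = (47.634, 31.320).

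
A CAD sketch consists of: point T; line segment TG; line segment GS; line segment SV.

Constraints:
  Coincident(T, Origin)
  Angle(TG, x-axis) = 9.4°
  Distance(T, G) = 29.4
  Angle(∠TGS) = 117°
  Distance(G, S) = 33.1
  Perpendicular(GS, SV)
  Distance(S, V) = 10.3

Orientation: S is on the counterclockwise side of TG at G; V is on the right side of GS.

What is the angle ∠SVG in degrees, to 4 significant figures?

72.71°

∠TGS = 117.0°, so GS runs at 9.4° + (180° − 117.0°) = 72.40° from the x-axis; with |GS| = 33.1, S = G + 33.1·(cos 72.40°, sin 72.40°) = (39.01, 36.35). GS ⟂ SV; with |SV| = 10.3 on the right of GS, V = S + 10.3·(0.9532, -0.3024) = (48.83, 33.24). Then cos ∠SVG = VS·VG / (|VS||VG|), giving 72.71°.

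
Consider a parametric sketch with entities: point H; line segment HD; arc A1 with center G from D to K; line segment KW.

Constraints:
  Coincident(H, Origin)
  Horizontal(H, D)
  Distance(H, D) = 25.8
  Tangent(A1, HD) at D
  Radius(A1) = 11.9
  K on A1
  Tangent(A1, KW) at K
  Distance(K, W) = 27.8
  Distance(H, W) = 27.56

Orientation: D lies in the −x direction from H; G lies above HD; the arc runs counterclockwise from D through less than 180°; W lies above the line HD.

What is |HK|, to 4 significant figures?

16.88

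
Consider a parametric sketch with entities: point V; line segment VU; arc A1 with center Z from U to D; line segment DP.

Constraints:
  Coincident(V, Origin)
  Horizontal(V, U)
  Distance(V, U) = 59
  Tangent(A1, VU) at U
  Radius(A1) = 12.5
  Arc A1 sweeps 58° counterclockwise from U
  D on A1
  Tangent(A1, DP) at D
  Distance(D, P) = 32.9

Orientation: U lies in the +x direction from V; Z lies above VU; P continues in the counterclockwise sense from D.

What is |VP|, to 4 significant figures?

93.36

V is at the origin; VU is horizontal with |VU| = 59.0 and U on the +x side, so U = (59.00, 0.000). A1 meets VU tangentially, so ZU is at right angles to VU, so Z = U + (0, 12.5) = (59.00, 12.50). On A1, U sits at bearing -90° from Z; a 58° counterclockwise sweep puts D at bearing -32°, so D = Z + 12.5·(cos -32°, sin -32°) = (69.60, 5.876). Tangency of A1 to DP means the radius ZD is perpendicular to DP, so DP runs along (−sin -32°, cos -32°); with |DP| = 32.9, P = (87.03, 33.78). Then |VP| = |P − V| = 93.36.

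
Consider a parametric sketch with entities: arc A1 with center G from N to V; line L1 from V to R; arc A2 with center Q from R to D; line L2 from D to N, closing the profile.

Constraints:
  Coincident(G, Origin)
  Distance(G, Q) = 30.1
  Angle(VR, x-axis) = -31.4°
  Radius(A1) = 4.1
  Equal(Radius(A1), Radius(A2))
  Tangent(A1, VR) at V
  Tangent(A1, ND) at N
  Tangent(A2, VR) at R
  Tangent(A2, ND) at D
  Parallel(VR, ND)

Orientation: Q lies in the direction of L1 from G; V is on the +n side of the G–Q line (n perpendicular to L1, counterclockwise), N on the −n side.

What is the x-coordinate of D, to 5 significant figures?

23.556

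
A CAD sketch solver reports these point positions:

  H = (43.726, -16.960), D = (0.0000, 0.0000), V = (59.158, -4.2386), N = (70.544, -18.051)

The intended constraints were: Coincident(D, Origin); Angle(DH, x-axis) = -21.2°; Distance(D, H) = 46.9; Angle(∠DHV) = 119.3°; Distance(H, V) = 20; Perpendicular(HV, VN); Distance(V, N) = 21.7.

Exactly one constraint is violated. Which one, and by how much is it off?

Distance(V, N) = 21.7 — off by 3.80.

D = (0.00, 0.00) ✓; DH at -21.20° ✓; |DH| = 46.90 ✓; ∠DHV = 119.3° ✓; |HV| = 20.00 ✓; ∠(HV, VN) = 90.00° ✓; |VN| = 17.90 ✗.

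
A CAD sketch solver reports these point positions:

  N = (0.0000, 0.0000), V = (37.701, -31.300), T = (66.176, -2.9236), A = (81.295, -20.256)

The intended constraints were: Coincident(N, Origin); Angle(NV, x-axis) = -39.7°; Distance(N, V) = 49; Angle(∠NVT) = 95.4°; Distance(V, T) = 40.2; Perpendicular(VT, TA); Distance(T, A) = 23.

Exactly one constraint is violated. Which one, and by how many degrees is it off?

Perpendicular(VT, TA) — off by 3.80°.

N = (0.00, 0.00) ✓; NV at -39.70° ✓; |NV| = 49.00 ✓; ∠NVT = 95.40° ✓; |VT| = 40.20 ✓; ∠(VT, TA) = 93.80° ✗; |TA| = 23.00 ✓.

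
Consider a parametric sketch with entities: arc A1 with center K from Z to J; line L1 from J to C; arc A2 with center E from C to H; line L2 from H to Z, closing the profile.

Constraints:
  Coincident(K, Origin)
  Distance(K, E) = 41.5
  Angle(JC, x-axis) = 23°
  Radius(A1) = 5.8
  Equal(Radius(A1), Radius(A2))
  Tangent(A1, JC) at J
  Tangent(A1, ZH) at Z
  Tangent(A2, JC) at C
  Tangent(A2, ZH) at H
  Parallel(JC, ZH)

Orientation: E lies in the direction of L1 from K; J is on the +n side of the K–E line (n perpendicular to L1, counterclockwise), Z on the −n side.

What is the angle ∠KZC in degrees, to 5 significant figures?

74.383°

The slot axis is L1's direction at 23.0°, so u = (cos 23.0°, sin 23.0°) = (0.92050, 0.39073) and n = (−sin 23.0°, cos 23.0°) = (-0.39073, 0.92050). K is at the origin and E lies 41.5 along u from K, so E = 41.5·u = (38.201, 16.215). Tangency of A1 to both parallel lines with radius 5.8 puts J and Z at K ± 5.8·n: J = (-2.2662, 5.3389), Z = (2.2662, -5.3389). Equal radii place C and H the same way about E: C = E + 5.8·n = (35.935, 21.554), H = E − 5.8·n = (40.467, 10.876). Then cos ∠KZC = ZK·ZC / (|ZK||ZC|), giving 74.383°.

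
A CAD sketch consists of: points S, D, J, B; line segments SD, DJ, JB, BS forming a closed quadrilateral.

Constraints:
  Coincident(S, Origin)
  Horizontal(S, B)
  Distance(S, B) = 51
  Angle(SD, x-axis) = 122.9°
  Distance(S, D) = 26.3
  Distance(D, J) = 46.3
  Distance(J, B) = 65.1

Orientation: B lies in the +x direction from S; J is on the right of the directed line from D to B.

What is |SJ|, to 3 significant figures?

25.8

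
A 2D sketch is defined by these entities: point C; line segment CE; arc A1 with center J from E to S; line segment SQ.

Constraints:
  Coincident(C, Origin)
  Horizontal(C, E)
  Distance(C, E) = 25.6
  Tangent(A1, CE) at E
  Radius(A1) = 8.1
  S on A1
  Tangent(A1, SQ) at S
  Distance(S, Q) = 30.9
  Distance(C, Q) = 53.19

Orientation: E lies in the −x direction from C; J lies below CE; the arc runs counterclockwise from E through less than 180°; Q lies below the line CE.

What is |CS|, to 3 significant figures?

34.4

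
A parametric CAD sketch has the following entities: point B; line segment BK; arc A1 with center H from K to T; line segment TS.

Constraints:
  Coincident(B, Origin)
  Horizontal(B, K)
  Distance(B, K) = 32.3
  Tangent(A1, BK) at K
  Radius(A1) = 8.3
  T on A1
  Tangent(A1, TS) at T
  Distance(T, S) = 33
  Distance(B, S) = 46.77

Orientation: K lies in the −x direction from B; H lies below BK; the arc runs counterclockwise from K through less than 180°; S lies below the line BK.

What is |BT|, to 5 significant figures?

41.384

B is at the origin; BK is horizontal with |BK| = 32.3 and K on the −x side, so K = (-32.300, 0.0000). The tangent condition forces HK to be normal to BK, so H = K + (0, -8.3) = (-32.300, -8.3000). Since HT ⟂ TS (tangency), |HS| = √(8.3² + 33.0²) = 34.028 regardless of where T sits on A1. So S lies on both circle(B, 46.77) and circle(H, 34.028); the below-BK intersection is S = (-22.637, -40.927). T is the foot of the tangent from S: T = (-39.443, -12.527).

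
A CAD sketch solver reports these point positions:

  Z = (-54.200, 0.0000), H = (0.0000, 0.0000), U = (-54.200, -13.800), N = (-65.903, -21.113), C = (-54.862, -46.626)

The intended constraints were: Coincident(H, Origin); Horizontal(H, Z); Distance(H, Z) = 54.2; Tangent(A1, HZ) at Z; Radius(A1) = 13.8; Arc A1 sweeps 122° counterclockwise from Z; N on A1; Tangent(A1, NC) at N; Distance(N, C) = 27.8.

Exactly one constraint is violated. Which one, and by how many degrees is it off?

Tangent(A1, NC) at N — off by 8.60°.

H = (0.00, 0.00) ✓; H.y = 0.00, Z.y = 0.00 ✓; |HZ| = 54.20 ✓; ∠(UZ, ZH) = 90.00° ✓; |UZ| = 13.80 ✓; bearing(U→N) − bearing(U→Z) = 122.0° ✓; |UN| = 13.80 ✓; ∠(UN, NC) = 98.60° ✗; |NC| = 27.80 ✓.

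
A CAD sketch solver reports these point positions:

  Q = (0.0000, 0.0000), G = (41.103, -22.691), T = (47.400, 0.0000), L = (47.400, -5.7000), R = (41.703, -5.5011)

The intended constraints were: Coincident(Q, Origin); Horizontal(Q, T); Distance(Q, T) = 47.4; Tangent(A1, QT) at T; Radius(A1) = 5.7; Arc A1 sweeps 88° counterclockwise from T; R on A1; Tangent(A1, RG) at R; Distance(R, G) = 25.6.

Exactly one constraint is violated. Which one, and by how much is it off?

Distance(R, G) = 25.6 — off by 8.40.

Q = (0.00, 0.00) ✓; Q.y = 0.00, T.y = 0.00 ✓; |QT| = 47.40 ✓; ∠(LT, TQ) = 90.00° ✓; |LT| = 5.700 ✓; bearing(L→R) − bearing(L→T) = 88.00° ✓; |LR| = 5.700 ✓; ∠(LR, RG) = 90.00° ✓; |RG| = 17.20 ✗.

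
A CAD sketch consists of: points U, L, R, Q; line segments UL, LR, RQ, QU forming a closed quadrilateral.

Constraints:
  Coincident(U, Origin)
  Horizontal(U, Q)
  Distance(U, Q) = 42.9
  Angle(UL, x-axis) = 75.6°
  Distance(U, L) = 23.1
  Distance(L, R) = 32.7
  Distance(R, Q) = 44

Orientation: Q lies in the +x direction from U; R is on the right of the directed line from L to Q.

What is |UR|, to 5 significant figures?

9.8189

U is at the origin; UQ is horizontal with |UQ| = 42.9 and Q in +x, so Q = (42.9, 0). UL runs at 75.6° with |UL| = 23.1, so L = (5.7447, 22.374). R is determined by |LR| = 32.7 and |RQ| = 44.0 together: it lies at the intersection of circle(L, 32.7) and circle(Q, 44.0). With |LQ| = 43.372, the foot of the radical line on LQ is 11.694 from L and the perpendicular offset is √(32.7² − 11.694²) = 30.537. Taking the right-of-LQ solution: R = (0.0095585, -9.8189).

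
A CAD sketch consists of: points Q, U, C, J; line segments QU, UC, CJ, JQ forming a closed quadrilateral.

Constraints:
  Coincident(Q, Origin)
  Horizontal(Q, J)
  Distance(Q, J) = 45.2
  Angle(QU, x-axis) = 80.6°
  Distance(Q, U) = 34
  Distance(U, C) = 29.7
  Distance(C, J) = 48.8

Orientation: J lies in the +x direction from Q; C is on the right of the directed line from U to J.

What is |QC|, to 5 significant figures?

6.1711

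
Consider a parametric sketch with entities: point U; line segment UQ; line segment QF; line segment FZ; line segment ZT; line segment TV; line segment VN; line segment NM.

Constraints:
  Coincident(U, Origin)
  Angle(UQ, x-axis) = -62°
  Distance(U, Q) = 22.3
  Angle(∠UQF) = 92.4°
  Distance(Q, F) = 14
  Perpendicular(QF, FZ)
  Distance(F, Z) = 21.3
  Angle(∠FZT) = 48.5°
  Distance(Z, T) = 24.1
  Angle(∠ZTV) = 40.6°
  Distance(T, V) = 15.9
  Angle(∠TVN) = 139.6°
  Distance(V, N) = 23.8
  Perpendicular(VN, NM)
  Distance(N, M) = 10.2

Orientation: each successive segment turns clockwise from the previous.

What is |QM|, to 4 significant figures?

36.97

U is at the origin; UQ runs at -62.0° with length 22.3, so Q = (10.47, -19.69). ∠UQF = 92.4° gives QF at -149.6° from the x-axis; with |QF| = 14.0, F = (-1.606, -26.77). QF ⟂ FZ, so FZ runs at 120.4°; with |FZ| = 21.3, Z = (-12.38, -8.403). ∠FZT = 48.5° gives ZT at -11.10° from the x-axis; with |ZT| = 24.1, T = (11.26, -13.04). ∠ZTV = 40.6° gives TV at -150.5° from the x-axis; with |TV| = 15.9, V = (-2.574, -20.87). ∠TVN = 139.6° gives VN at 169.1° from the x-axis; with |VN| = 23.8, N = (-25.94, -16.37). The perpendicularity gives NM at right angles to VN, so NM runs at 79.10°; with |NM| = 10.2, M = (-24.02, -6.356). Then |QM| = |M − Q| = 36.97.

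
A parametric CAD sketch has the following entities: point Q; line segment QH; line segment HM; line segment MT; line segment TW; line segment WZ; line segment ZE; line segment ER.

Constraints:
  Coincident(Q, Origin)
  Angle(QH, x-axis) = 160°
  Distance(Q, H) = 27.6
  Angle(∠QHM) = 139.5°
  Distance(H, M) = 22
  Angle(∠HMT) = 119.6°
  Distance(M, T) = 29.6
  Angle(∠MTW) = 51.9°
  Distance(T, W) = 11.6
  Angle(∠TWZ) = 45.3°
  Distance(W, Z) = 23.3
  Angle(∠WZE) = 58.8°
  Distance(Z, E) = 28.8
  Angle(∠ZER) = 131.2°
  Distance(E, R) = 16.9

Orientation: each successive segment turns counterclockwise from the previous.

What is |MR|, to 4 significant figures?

52.69

∠WZE = 58.8° gives ZE at -75.10° from the x-axis; with |ZE| = 28.8, E = (-56.04, -43.16). ∠ZER = 131.2° gives ER at -26.30° from the x-axis; with |ER| = 16.9, R = (-40.89, -50.65). Then |MR| = |R − M| = 52.69.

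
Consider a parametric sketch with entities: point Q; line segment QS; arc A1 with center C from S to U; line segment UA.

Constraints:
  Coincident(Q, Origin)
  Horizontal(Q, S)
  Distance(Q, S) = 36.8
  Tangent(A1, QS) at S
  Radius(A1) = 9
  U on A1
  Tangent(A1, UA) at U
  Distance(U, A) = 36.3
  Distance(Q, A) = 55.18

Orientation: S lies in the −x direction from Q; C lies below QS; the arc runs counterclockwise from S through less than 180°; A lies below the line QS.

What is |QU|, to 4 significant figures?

46.78

Checks: ∠(CS, SQ) = 90.00° ✓; |CS| = 9.000 ✓; |CU| = 9.000 ✓; ∠(CU, UA) = 90.00° ✓; |UA| = 36.30 ✓; |QA| = 55.18 ✓.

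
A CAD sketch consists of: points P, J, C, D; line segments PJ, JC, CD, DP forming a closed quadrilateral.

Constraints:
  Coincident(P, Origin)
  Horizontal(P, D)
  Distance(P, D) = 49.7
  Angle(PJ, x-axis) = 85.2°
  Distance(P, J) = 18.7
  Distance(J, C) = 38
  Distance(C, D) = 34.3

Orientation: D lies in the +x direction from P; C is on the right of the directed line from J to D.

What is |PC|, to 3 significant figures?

24.3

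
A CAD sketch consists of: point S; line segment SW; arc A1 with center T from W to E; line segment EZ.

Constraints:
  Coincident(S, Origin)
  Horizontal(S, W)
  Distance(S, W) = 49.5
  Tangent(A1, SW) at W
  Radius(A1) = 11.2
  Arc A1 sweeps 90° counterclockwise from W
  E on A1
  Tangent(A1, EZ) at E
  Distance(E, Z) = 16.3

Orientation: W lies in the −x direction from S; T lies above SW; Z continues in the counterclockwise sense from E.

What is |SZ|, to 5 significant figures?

47.150

S is at the origin; S and W share the same y with |SW| = 49.5 and W on the −x side, so W = (-49.500, 0.0000). Tangency of A1 to SW means the radius TW is perpendicular to SW, so T = W + (0, 11.2) = (-49.500, 11.200). On A1, W sits at bearing -90° from T; a 90° counterclockwise sweep puts E at bearing 0°, so E = T + 11.2·(cos 0°, sin 0°) = (-38.300, 11.200). Tangency of A1 to EZ means the radius TE is perpendicular to EZ, so EZ runs along (−sin 0°, cos 0°); with |EZ| = 16.3, Z = (-38.300, 27.500). Then |SZ| = |Z − S| = 47.150.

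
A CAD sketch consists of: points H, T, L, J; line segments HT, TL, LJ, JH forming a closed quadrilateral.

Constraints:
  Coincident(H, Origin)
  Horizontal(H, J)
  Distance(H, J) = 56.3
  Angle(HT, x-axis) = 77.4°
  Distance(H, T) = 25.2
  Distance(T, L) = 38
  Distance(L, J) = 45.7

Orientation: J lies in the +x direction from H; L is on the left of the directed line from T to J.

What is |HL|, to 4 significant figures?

57.63

H is at the origin; H and J share the same y with |HJ| = 56.3 and J in +x, so J = (56.3, 0). HT runs at 77.4° with |HT| = 25.2, so T = (5.497, 24.59). L is determined by |TL| = 38.0 and |LJ| = 45.7 together: it lies at the intersection of circle(T, 38.0) and circle(J, 45.7). With |TJ| = 56.44, the foot of the radical line on TJ is 22.51 from T and the perpendicular offset is √(38.0² − 22.51²) = 30.61. Taking the left-of-TJ solution: L = (39.10, 42.34).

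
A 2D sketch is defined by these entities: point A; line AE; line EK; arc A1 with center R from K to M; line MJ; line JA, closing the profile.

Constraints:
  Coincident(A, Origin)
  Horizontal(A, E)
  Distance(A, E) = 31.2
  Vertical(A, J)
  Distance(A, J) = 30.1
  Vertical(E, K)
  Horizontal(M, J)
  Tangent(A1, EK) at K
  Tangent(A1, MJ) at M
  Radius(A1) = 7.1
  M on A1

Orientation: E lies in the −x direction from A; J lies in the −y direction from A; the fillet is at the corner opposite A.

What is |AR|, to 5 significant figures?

33.314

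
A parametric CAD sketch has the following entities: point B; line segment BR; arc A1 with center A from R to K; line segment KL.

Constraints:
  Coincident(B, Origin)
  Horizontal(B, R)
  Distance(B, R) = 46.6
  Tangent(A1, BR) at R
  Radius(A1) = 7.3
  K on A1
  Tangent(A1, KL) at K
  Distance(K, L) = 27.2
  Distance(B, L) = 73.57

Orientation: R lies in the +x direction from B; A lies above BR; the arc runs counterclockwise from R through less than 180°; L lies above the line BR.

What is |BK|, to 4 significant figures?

52.22

B is at the origin; B and R share the same y with |BR| = 46.6 and R on the +x side, so R = (46.60, 0.000). The tangent condition forces AR to be normal to BR, so A = R + (0, 7.3) = (46.60, 7.300). Since AK ⟂ KL (tangency), |AL| = √(7.3² + 27.2²) = 28.16 regardless of where K sits on A1. So L lies on both circle(B, 73.57) and circle(A, 28.16); the above-BR intersection is L = (69.79, 23.28). K is the foot of the tangent from L: K = (52.16, 2.568).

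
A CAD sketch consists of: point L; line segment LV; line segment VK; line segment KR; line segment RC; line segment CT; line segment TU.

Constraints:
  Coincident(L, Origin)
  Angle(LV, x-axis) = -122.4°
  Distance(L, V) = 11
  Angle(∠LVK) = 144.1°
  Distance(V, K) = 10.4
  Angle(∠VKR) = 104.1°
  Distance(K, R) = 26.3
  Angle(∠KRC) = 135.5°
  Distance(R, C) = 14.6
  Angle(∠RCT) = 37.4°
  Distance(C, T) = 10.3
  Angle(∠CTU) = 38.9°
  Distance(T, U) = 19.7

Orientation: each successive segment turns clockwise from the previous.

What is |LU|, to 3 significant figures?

47.0

L is at the origin; LV runs at -122.4° with length 11.0, so V = (-5.89, -9.29). ∠LVK = 144.1° gives VK at -158° from the x-axis; with |VK| = 10.4, K = (-15.6, -13.1). ∠VKR = 104.1° gives KR at 126° from the x-axis; with |KR| = 26.3, R = (-30.9, 8.20). ∠KRC = 135.5° gives RC at 81.3° from the x-axis; with |RC| = 14.6, C = (-28.7, 22.6). ∠RCT = 37.4° gives CT at -61.3° from the x-axis; with |CT| = 10.3, T = (-23.8, 13.6). ∠CTU = 38.9° gives TU at 158° from the x-axis; with |TU| = 19.7, U = (-42.0, 21.1). Then |LU| = |U − L| = 47.0.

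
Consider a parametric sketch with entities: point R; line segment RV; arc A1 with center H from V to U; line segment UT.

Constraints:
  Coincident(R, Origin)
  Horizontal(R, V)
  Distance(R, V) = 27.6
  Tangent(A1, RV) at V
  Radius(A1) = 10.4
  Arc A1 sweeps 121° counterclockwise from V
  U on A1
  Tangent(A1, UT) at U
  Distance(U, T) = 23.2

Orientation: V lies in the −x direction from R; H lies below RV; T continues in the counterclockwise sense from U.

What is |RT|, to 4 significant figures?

43.29

R is at the origin; R and V share the same y with |RV| = 27.6 and V on the −x side, so V = (-27.60, 0.000). The tangent condition forces HV to be normal to RV, so H = V + (0, -10.4) = (-27.60, -10.40). On A1, V sits at bearing 90° from H; a 121° counterclockwise sweep puts U at bearing 211°, so U = H + 10.4·(cos 211°, sin 211°) = (-36.51, -15.76). The tangent condition forces HU to be normal to UT, so UT runs along (−sin 211°, cos 211°); with |UT| = 23.2, T = (-24.57, -35.64). Then |RT| = |T − R| = 43.29.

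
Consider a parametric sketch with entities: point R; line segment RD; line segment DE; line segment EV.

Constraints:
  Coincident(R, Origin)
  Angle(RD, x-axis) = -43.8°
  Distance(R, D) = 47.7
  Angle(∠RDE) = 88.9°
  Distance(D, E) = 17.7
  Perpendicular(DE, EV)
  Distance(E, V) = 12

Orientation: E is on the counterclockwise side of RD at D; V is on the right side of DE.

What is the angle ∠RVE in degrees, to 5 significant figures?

15.705°

R is at the origin; RD runs at -43.8° with length 47.7, so D = 47.7·(cos -43.8°, sin -43.8°) = (34.428, -33.015). ∠RDE = 88.9°, so DE runs at -43.8° + (180° − 88.9°) = 47.300° from the x-axis; with |DE| = 17.7, E = D + 17.7·(cos 47.300°, sin 47.300°) = (46.431, -20.007). DE is perpendicular to EV; with |EV| = 12.0 on the right of DE, V = E + 12.0·(0.73491, -0.67816) = (55.250, -28.145). Then cos ∠RVE = VR·VE / (|VR||VE|), giving 15.705°.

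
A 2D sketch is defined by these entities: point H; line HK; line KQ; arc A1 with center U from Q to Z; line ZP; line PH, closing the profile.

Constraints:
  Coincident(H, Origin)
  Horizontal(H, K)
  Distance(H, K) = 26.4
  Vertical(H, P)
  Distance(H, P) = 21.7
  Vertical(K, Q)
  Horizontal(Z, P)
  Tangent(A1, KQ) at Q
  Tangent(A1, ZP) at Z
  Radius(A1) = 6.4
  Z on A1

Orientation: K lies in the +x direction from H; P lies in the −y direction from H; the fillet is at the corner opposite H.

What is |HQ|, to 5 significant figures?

30.513

H is at the origin; HK is horizontal with |HK| = 26.4 and K on the +x side, so K = (26.400, 0.0000). HP is vertical with |HP| = 21.7 and P on the −y side, so P = (0.0000, -21.700). The virtual corner opposite H is at (26.400, -21.700). The tangent condition forces UQ to be normal to KQ and the tangent condition forces UZ to be normal to ZP, with radius 6.4, so the center U sits 6.4 in from both sides at U = (20.000, -15.300). That places the tangent points at Q = (26.400, -15.300) on KQ and Z = (20.000, -21.700) on ZP. Then |HQ| = |Q − H| = 30.513.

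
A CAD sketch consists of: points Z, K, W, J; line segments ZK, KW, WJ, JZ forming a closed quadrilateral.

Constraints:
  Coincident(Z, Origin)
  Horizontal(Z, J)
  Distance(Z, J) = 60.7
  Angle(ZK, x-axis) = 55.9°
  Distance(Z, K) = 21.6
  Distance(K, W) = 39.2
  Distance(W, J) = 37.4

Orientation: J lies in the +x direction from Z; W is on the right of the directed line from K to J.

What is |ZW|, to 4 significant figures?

33.20

Checks: |KW| = 39.20 ✓; |WJ| = 37.40 ✓.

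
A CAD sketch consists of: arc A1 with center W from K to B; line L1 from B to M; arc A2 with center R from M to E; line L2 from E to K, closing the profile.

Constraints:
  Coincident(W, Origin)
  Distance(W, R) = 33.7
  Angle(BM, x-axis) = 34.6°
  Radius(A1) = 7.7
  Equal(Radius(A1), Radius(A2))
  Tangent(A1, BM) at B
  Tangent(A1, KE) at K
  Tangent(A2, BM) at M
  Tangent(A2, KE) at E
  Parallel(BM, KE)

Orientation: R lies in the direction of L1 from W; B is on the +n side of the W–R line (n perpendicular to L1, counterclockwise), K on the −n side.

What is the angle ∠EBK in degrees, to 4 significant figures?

65.44°

Tangency of A1 to both parallel lines with radius 7.7 puts B and K at W ± 7.7·n: B = (-4.372, 6.338), K = (4.372, -6.338). Equal radii place M and E the same way about R: M = R + 7.7·n = (23.37, 25.47), E = R − 7.7·n = (32.11, 12.80). Then cos ∠EBK = BE·BK / (|BE||BK|), giving 65.44°.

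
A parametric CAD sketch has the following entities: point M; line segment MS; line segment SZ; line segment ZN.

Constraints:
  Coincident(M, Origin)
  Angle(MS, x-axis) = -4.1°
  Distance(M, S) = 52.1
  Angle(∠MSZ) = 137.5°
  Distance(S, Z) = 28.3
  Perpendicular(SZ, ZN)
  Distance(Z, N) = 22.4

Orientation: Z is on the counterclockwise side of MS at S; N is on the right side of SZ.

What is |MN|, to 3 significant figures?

88.1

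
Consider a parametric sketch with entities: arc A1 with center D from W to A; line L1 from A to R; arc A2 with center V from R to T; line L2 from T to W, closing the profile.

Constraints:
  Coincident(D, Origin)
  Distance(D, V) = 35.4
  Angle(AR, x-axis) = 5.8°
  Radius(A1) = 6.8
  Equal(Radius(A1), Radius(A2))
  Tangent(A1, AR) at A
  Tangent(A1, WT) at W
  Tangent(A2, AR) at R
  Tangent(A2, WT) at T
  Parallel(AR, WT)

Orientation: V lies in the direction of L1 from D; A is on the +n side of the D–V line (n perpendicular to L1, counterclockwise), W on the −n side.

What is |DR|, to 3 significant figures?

36.0

The slot axis is L1's direction at 5.8°, so u = (cos 5.8°, sin 5.8°) = (0.995, 0.101) and n = (−sin 5.8°, cos 5.8°) = (-0.101, 0.995). D is at the origin and V lies 35.4 along u from D, so V = 35.4·u = (35.2, 3.58). Tangency of A1 to both parallel lines with radius 6.8 puts A and W at D ± 6.8·n: A = (-0.687, 6.77), W = (0.687, -6.77). Equal radii place R and T the same way about V: R = V + 6.8·n = (34.5, 10.3), T = V − 6.8·n = (35.9, -3.19). Then |DR| = |R − D| = 36.0.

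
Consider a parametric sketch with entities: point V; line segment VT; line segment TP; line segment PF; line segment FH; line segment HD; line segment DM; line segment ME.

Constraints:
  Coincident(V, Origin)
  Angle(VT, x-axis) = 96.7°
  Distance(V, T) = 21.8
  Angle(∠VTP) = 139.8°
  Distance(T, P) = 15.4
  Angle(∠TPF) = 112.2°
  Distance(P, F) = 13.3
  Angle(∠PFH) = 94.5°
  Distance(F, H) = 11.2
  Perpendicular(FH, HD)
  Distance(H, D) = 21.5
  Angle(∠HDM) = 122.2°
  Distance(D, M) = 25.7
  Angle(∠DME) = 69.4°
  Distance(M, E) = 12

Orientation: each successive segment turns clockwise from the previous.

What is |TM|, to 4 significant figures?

27.69

V is at the origin; VT runs at 96.7° with length 21.8, so T = (-2.543, 21.65). ∠VTP = 139.8° gives TP at 56.50° from the x-axis; with |TP| = 15.4, P = (5.956, 34.49). ∠TPF = 112.2° gives PF at -11.30° from the x-axis; with |PF| = 13.3, F = (19.00, 31.89). ∠PFH = 94.5° gives FH at -96.80° from the x-axis; with |FH| = 11.2, H = (17.67, 20.77). FH ⟂ HD, so HD runs at 173.2°; with |HD| = 21.5, D = (-3.676, 23.31). ∠HDM = 122.2° gives DM at 115.4° from the x-axis; with |DM| = 25.7, M = (-14.70, 46.53). Then |TM| = |M − T| = 27.69.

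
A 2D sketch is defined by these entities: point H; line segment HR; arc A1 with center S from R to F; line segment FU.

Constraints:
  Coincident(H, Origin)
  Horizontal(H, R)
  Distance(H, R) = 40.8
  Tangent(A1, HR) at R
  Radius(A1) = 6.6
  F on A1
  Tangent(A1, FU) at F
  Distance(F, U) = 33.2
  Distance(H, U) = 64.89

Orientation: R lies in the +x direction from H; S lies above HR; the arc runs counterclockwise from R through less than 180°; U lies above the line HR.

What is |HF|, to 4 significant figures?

47.66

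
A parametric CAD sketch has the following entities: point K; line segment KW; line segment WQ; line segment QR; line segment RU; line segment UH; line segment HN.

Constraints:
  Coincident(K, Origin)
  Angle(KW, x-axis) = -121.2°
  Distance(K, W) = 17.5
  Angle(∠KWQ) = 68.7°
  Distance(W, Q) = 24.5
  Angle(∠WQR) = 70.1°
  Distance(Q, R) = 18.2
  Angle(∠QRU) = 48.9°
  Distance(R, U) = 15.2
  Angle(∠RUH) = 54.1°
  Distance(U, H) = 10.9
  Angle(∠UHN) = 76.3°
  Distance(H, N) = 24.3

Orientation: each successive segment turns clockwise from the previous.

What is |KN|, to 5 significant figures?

13.446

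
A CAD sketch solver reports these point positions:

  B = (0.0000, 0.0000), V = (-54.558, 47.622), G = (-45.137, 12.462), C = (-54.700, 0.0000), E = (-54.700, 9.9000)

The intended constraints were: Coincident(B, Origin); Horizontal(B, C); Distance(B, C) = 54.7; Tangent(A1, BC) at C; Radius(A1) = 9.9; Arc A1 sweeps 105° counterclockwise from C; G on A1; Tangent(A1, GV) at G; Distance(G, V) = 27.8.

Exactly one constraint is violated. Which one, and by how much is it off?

Distance(G, V) = 27.8 — off by 8.60.

B = (0.00, 0.00) ✓; B.y = 0.00, C.y = 0.00 ✓; |BC| = 54.70 ✓; ∠(EC, CB) = 90.00° ✓; |EC| = 9.900 ✓; bearing(E→G) − bearing(E→C) = 105.0° ✓; |EG| = 9.900 ✓; ∠(EG, GV) = 90.00° ✓; |GV| = 36.40 ✗.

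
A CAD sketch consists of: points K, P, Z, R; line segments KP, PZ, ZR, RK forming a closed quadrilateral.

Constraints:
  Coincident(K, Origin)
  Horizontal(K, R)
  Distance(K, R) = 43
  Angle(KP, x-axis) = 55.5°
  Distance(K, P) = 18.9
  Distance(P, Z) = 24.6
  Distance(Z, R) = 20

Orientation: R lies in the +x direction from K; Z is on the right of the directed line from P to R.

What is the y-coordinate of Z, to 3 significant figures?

-5.30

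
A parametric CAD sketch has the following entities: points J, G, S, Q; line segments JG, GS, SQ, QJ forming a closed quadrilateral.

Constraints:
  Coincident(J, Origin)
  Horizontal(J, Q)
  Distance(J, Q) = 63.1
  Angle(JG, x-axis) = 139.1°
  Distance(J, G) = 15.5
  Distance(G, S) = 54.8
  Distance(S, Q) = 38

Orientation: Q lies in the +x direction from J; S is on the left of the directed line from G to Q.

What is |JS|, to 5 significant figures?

49.417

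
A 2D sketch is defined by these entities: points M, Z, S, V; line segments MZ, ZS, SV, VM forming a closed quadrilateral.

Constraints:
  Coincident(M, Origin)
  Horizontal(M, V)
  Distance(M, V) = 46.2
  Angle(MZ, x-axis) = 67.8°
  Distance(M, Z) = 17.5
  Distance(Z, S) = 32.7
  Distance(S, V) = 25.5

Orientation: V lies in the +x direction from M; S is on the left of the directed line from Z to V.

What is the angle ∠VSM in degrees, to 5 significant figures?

75.697°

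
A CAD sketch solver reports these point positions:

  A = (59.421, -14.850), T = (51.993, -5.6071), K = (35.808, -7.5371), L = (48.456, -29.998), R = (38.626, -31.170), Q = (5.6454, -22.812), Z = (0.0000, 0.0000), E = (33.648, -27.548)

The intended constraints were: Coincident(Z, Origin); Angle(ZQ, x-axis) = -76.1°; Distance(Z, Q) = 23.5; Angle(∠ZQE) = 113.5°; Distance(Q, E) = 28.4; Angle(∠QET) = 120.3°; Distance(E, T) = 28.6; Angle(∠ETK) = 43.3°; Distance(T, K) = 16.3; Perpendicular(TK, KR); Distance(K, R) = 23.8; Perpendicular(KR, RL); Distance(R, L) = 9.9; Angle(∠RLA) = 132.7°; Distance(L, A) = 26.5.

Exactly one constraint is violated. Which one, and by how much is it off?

Distance(L, A) = 26.5 — off by 7.80.

Z = (0.00, 0.00) ✓; ZQ at -76.10° ✓; |ZQ| = 23.50 ✓; ∠ZQE = 113.5° ✓; |QE| = 28.40 ✓; ∠QET = 120.3° ✓; |ET| = 28.60 ✓; ∠ETK = 43.30° ✓; |TK| = 16.30 ✓; ∠(TK, KR) = 90.00° ✓; |KR| = 23.80 ✓; ∠(KR, RL) = 90.00° ✓; |RL| = 9.900 ✓; ∠RLA = 132.7° ✓; |LA| = 18.70 ✗.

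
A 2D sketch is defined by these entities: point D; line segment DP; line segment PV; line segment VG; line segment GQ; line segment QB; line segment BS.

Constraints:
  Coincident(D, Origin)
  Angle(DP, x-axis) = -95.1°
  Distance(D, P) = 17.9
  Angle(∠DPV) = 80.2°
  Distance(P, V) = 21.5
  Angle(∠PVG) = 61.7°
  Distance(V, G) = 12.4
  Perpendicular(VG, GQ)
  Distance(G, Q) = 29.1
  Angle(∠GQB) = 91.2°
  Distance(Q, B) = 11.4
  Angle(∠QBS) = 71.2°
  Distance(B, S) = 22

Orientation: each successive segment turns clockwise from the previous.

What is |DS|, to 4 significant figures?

16.63

D is at the origin; DP runs at -95.1° with length 17.9, so P = (-1.591, -17.83). ∠DPV = 80.2° gives PV at 165.1° from the x-axis; with |PV| = 21.5, V = (-22.37, -12.30). ∠PVG = 61.7° gives VG at 46.80° from the x-axis; with |VG| = 12.4, G = (-13.88, -3.262). The perpendicularity gives GQ at right angles to VG, so GQ runs at -43.20°; with |GQ| = 29.1, Q = (7.333, -23.18). ∠GQB = 91.2° gives QB at -132.0° from the x-axis; with |QB| = 11.4, B = (-0.2950, -31.65). ∠QBS = 71.2° gives BS at 119.2° from the x-axis; with |BS| = 22.0, S = (-11.03, -12.45). Then |DS| = |S − D| = 16.63.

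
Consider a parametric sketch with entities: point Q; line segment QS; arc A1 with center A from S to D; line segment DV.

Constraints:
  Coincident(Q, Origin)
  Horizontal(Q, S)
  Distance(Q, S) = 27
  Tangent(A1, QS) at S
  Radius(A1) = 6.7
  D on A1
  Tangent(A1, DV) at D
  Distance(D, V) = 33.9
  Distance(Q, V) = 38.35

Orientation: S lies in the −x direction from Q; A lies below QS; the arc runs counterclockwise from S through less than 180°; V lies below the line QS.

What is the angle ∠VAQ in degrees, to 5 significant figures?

75.010°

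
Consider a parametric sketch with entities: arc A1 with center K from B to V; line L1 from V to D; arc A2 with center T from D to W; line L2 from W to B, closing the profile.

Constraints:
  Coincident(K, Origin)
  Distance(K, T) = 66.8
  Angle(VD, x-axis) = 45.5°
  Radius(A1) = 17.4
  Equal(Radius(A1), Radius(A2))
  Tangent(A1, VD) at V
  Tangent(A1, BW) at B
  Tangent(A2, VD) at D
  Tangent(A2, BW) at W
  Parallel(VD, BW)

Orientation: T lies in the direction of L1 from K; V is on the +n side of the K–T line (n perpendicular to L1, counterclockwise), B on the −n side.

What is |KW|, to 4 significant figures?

69.03

Tangency of A1 to both parallel lines with radius 17.4 puts V and B at K ± 17.4·n: V = (-12.41, 12.20), B = (12.41, -12.20). Equal radii place D and W the same way about T: D = T + 17.4·n = (34.41, 59.84), W = T − 17.4·n = (59.23, 35.45). Then |KW| = |W − K| = 69.03.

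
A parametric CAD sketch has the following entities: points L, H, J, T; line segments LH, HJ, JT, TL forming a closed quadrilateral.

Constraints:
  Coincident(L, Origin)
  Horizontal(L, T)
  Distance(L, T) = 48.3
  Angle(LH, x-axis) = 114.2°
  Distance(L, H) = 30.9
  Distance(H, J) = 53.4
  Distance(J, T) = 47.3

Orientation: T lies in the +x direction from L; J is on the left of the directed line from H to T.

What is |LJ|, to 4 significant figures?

59.50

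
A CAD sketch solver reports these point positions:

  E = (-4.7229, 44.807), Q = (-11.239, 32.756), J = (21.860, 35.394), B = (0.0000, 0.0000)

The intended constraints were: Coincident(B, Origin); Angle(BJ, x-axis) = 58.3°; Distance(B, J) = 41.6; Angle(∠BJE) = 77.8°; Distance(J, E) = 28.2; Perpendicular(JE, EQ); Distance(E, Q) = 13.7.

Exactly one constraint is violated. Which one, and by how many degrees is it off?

Perpendicular(JE, EQ) — off by 8.90°.

B = (0.00, 0.00) ✓; BJ at 58.30° ✓; |BJ| = 41.60 ✓; ∠BJE = 77.80° ✓; |JE| = 28.20 ✓; ∠(JE, EQ) = 81.10° ✗; |EQ| = 13.70 ✓.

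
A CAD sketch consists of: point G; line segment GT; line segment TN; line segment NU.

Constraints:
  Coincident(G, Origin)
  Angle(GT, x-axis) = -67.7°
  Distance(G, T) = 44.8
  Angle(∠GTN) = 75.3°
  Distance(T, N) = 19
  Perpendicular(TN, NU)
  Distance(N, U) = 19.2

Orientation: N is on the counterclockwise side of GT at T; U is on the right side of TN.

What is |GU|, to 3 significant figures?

63.0

∠GTN = 75.3°, so TN runs at -67.7° + (180° − 75.3°) = 37.0° from the x-axis; with |TN| = 19.0, N = T + 19.0·(cos 37.0°, sin 37.0°) = (32.2, -30.0). TN is perpendicular to NU; with |NU| = 19.2 on the right of TN, U = N + 19.2·(0.602, -0.799) = (43.7, -45.3). Then |GU| = |U − G| = 63.0.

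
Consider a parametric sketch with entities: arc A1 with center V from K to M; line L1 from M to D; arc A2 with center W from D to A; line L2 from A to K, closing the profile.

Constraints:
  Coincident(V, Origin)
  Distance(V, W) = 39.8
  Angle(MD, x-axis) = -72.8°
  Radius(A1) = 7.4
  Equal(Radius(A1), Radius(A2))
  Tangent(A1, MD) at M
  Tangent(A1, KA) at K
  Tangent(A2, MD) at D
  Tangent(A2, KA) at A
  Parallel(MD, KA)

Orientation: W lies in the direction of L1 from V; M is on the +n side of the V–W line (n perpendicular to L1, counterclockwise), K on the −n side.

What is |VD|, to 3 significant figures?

40.5

The slot axis is L1's direction at -72.8°, so u = (cos -72.8°, sin -72.8°) = (0.296, -0.955) and n = (−sin -72.8°, cos -72.8°) = (0.955, 0.296). V is at the origin and W lies 39.8 along u from V, so W = 39.8·u = (11.8, -38.0). Tangency of A1 to both parallel lines with radius 7.4 puts M and K at V ± 7.4·n: M = (7.07, 2.19), K = (-7.07, -2.19). Equal radii place D and A the same way about W: D = W + 7.4·n = (18.8, -35.8), A = W − 7.4·n = (4.70, -40.2). Then |VD| = |D − V| = 40.5.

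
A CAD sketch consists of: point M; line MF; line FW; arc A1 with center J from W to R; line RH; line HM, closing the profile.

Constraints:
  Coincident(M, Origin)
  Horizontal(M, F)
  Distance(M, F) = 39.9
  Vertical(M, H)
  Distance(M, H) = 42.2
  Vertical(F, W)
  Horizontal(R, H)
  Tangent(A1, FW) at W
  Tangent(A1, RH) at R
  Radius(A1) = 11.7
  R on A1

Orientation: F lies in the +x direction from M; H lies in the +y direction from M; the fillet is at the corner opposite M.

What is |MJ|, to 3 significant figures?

41.5

M is at the origin; MF is horizontal with |MF| = 39.9 and F on the +x side, so F = (39.9, 0.00). M and H share the same x with |MH| = 42.2 and H on the +y side, so H = (0.00, 42.2). The virtual corner opposite M is at (39.9, 42.2). Tangency of A1 to FW means the radius JW is perpendicular to FW and A1 meets RH tangentially, so JR is at right angles to RH, with radius 11.7, so the center J sits 11.7 in from both sides at J = (28.2, 30.5). Then |MJ| = |J − M| = 41.5.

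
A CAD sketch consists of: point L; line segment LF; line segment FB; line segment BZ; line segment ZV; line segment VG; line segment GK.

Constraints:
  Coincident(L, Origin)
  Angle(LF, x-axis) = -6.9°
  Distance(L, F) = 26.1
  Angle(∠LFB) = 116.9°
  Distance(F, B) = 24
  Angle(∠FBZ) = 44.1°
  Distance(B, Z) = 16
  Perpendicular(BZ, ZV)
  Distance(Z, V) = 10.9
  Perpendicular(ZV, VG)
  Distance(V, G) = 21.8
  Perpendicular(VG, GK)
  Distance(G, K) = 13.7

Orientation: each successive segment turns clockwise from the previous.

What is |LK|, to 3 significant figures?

49.0

L is at the origin; LF runs at -6.9° with length 26.1, so F = (25.9, -3.14). ∠LFB = 116.9° gives FB at -70.0° from the x-axis; with |FB| = 24.0, B = (34.1, -25.7). ∠FBZ = 44.1° gives BZ at 154° from the x-axis; with |BZ| = 16.0, Z = (19.7, -18.7). BZ ⟂ ZV, so ZV runs at 64.1°; with |ZV| = 10.9, V = (24.5, -8.89). ZV ⟂ VG, so VG runs at -25.9°; with |VG| = 21.8, G = (44.1, -18.4). VG ⟂ GK, so GK runs at -116°; with |GK| = 13.7, K = (38.1, -30.7). Then |LK| = |K − L| = 49.0.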